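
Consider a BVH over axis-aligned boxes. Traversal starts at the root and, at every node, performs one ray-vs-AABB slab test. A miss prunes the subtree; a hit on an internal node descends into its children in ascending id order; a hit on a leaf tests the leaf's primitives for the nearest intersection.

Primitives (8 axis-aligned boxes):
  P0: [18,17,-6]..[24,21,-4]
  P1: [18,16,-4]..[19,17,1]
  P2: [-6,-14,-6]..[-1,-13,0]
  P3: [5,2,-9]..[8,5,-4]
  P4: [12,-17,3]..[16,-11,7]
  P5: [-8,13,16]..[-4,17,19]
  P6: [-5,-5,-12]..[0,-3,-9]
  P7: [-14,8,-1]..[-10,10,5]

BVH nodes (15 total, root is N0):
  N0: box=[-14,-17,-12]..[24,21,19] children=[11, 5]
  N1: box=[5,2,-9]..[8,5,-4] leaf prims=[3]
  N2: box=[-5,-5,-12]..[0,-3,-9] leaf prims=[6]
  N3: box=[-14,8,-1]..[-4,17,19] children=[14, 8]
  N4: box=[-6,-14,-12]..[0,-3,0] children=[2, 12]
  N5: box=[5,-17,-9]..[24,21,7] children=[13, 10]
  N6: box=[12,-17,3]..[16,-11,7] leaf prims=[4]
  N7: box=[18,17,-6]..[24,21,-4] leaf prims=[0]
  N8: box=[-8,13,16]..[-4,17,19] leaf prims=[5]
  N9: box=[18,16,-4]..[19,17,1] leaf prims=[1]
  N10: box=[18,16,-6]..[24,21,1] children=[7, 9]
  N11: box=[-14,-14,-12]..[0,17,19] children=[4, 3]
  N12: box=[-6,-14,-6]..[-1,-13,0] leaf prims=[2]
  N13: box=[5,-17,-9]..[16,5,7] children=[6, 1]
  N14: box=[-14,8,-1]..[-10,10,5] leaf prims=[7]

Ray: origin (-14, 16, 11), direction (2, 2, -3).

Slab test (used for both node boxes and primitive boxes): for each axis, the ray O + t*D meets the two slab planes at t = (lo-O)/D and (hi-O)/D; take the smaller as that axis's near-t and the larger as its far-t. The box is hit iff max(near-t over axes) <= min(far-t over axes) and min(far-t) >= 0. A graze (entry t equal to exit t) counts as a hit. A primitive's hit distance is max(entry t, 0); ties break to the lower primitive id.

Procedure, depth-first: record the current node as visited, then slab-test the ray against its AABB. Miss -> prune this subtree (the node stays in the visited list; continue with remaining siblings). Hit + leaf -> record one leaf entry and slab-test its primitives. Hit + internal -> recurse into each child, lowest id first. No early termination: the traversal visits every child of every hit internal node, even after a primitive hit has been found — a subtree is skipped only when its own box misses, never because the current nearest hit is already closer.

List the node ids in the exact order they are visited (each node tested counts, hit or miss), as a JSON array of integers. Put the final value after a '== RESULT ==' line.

Trace the traversal:
N0 x:[0,19] y:[-33/2,5/2] z:[-8/3,23/3] -> hit [0,5/2], descend [5, 11]
  N5 x:[19/2,19] y:[-33/2,5/2] z:[4/3,20/3] -> miss, prune
  N11 x:[0,7] y:[-15,1/2] z:[-8/3,23/3] -> hit [0,1/2], descend [3, 4]
    N3 x:[0,5] y:[-4,1/2] z:[-8/3,4] -> hit [0,1/2], descend [8, 14]
      N8 x:[3,5] y:[-3/2,1/2] z:[-8/3,-5/3] -> miss, prune
      N14 x:[0,2] y:[-4,-3] z:[2,4] -> miss, prune
    N4 x:[4,7] y:[-15,-19/2] z:[11/3,23/3] -> miss, prune

order=[0, 5, 11, 3, 8, 14, 4]  |boxes|=7  |leaves|=0  hit=miss

== RESULT ==
[0, 5, 11, 3, 8, 14, 4]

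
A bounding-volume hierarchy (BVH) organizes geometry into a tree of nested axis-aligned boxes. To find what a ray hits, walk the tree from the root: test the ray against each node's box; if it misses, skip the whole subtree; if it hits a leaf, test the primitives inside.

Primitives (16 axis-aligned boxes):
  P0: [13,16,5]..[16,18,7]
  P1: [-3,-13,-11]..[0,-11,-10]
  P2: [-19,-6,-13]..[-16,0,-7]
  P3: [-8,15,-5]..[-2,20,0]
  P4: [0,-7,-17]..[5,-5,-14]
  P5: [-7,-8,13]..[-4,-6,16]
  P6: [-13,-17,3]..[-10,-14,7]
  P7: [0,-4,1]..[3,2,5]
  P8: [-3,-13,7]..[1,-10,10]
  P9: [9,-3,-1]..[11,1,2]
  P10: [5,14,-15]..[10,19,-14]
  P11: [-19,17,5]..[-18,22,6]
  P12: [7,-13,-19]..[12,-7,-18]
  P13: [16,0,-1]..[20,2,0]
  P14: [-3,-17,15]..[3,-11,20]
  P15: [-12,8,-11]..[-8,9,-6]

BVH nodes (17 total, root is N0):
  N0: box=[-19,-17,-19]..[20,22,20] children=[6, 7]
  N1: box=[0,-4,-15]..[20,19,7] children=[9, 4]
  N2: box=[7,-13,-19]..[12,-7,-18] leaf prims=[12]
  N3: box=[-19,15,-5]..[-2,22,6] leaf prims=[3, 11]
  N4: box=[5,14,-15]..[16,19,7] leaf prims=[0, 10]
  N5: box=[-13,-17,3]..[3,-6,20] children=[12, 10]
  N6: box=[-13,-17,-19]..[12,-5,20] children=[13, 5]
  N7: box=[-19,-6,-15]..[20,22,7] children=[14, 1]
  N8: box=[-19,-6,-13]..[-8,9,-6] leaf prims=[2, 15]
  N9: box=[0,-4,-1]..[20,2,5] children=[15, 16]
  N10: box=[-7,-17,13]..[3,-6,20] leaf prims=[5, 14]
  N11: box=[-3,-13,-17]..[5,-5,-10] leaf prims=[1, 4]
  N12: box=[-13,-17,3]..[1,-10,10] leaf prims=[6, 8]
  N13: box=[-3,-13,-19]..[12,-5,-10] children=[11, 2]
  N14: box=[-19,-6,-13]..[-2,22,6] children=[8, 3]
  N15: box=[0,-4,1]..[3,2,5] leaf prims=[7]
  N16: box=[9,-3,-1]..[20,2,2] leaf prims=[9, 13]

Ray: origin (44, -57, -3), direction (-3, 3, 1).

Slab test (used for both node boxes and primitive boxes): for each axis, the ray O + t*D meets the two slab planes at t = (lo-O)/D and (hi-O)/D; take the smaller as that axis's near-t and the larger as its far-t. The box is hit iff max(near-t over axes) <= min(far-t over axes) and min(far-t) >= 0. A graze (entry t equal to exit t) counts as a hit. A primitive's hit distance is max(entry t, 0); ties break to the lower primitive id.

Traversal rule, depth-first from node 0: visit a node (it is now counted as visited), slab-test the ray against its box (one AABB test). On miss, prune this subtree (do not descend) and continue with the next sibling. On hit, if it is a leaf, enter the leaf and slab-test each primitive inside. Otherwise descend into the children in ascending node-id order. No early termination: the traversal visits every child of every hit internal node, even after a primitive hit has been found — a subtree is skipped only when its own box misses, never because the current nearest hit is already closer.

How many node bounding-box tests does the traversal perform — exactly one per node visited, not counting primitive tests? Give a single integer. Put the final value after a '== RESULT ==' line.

Walk:
N0 x:[8,21] y:[40/3,79/3] z:[-16,23] -> hit [40/3,21], descend [6, 7]
  N6 x:[32/3,19] y:[40/3,52/3] z:[-16,23] -> hit [40/3,52/3], descend [5, 13]
    N5 x:[41/3,19] y:[40/3,17] z:[6,23] -> hit [41/3,17], descend [10, 12]
      N10 x:[41/3,17] y:[40/3,17] z:[16,23] -> hit [16,17] leaf, test {P5@t=49/3, P14(miss)}
      N12 x:[43/3,19] y:[40/3,47/3] z:[6,13] -> miss, prune
    N13 x:[32/3,47/3] y:[44/3,52/3] z:[-16,-7] -> miss, prune
  N7 x:[8,21] y:[17,79/3] z:[-12,10] -> miss, prune

Summary -> nodes [0, 6, 5, 10, 12, 13, 7]; box-tests=7; leaf-entries=1; first=P5

== RESULT ==
7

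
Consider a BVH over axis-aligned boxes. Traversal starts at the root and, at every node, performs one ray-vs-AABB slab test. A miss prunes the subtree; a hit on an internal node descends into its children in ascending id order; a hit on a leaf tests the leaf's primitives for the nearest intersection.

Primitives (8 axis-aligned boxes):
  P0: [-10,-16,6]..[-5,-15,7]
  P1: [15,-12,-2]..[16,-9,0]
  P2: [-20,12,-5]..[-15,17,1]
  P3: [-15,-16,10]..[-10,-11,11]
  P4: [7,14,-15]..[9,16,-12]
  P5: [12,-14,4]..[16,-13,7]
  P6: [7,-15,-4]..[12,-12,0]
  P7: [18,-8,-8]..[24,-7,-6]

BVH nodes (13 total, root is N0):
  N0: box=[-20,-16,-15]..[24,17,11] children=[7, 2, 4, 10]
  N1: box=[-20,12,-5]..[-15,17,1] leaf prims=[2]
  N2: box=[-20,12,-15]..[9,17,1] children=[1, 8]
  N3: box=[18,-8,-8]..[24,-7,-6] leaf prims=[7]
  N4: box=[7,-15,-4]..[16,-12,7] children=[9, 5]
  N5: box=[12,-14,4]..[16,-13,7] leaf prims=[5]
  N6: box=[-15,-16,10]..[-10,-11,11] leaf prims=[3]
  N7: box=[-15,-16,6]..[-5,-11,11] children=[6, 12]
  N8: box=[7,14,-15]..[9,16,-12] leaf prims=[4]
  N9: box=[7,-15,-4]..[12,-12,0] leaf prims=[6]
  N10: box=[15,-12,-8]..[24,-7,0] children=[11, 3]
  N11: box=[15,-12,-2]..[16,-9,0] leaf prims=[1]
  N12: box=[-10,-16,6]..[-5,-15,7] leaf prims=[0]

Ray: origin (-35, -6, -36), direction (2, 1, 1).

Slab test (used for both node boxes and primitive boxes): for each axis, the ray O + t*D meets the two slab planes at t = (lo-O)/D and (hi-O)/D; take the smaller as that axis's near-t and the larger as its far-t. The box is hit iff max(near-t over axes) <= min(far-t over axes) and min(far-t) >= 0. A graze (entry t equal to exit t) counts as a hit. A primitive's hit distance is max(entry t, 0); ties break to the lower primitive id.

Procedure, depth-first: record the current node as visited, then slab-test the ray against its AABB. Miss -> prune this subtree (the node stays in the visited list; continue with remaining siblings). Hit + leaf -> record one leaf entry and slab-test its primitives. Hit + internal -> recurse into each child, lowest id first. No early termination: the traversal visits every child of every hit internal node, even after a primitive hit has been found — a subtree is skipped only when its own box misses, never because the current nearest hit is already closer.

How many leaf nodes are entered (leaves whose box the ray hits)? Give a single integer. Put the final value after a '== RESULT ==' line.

Trace the traversal:
N0 x:[15/2,59/2] y:[-10,23] z:[21,47] -> hit [21,23], descend [2, 4, 7, 10]
  N2 x:[15/2,22] y:[18,23] z:[21,37] -> hit [21,22], descend [1, 8]
    N1 x:[15/2,10] y:[18,23] z:[31,37] -> miss, prune
    N8 x:[21,22] y:[20,22] z:[21,24] -> hit [21,22] leaf, test {P4@t=21}
  N4 x:[21,51/2] y:[-9,-6] z:[32,43] -> miss, prune
  N7 x:[10,15] y:[-10,-5] z:[42,47] -> miss, prune
  N10 x:[25,59/2] y:[-6,-1] z:[28,36] -> miss, prune

order=[0, 2, 1, 8, 4, 7, 10]  |boxes|=7  |leaves|=1  hit=P4

== RESULT ==
1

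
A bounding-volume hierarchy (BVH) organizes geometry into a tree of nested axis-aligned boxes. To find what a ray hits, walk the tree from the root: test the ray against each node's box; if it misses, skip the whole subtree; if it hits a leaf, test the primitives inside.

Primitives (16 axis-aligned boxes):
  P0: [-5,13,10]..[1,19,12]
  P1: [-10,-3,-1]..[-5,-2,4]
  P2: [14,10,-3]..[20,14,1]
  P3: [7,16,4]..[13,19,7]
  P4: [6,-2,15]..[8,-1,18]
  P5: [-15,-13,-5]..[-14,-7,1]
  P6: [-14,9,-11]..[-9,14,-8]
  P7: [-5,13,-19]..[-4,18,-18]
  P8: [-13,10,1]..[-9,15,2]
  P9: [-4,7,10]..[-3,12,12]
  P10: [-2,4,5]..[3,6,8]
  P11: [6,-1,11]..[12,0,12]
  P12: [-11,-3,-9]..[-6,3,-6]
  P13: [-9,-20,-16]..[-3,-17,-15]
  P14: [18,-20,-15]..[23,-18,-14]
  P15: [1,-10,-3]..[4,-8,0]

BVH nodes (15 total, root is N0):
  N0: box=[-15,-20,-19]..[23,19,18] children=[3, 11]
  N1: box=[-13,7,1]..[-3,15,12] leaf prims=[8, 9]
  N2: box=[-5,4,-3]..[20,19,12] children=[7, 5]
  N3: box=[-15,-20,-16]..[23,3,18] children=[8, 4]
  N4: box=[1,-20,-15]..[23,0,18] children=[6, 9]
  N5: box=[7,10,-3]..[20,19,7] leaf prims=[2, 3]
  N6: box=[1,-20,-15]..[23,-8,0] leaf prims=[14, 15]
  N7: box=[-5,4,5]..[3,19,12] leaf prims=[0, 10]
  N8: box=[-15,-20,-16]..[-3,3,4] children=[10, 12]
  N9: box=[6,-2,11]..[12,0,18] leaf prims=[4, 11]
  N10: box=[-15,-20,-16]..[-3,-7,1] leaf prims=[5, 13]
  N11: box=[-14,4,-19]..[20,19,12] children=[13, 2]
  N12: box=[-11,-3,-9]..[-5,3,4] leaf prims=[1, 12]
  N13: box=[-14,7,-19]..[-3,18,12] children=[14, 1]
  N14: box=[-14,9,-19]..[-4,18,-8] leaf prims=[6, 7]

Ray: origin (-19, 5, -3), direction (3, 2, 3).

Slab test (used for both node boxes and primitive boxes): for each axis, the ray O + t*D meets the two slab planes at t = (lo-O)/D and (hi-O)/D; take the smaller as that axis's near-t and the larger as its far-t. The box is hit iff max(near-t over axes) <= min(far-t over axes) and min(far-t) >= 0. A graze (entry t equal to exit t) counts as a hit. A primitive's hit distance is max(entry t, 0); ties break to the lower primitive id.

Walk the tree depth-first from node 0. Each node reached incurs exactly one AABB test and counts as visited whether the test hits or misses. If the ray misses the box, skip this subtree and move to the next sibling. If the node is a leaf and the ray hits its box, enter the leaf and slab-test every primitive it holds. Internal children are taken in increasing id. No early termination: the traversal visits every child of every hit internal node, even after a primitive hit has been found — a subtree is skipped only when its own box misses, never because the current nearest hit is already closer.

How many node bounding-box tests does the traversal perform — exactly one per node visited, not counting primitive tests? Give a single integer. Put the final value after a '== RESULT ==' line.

Walk:
N0 x:[4/3,14] y:[-25/2,7] z:[-16/3,7] -> hit [4/3,7], descend [3, 11]
  N3 x:[4/3,14] y:[-25/2,-1] z:[-13/3,7] -> miss, prune
  N11 x:[5/3,13] y:[-1/2,7] z:[-16/3,5] -> hit [5/3,5], descend [2, 13]
    N2 x:[14/3,13] y:[-1/2,7] z:[0,5] -> hit [14/3,5], descend [5, 7]
      N5 x:[26/3,13] y:[5/2,7] z:[0,10/3] -> miss, prune
      N7 x:[14/3,22/3] y:[-1/2,7] z:[8/3,5] -> hit [14/3,5] leaf, test {P0@t=14/3, P10(miss)}
    N13 x:[5/3,16/3] y:[1,13/2] z:[-16/3,5] -> hit [5/3,5], descend [1, 14]
      N1 x:[2,16/3] y:[1,5] z:[4/3,5] -> hit [2,5] leaf, test {P8(miss), P9(miss)}
      N14 x:[5/3,5] y:[2,13/2] z:[-16/3,-5/3] -> miss, prune

Summary -> nodes [0, 3, 11, 2, 5, 7, 13, 1, 14]; box-tests=9; leaf-entries=2; first=P0

== RESULT ==
9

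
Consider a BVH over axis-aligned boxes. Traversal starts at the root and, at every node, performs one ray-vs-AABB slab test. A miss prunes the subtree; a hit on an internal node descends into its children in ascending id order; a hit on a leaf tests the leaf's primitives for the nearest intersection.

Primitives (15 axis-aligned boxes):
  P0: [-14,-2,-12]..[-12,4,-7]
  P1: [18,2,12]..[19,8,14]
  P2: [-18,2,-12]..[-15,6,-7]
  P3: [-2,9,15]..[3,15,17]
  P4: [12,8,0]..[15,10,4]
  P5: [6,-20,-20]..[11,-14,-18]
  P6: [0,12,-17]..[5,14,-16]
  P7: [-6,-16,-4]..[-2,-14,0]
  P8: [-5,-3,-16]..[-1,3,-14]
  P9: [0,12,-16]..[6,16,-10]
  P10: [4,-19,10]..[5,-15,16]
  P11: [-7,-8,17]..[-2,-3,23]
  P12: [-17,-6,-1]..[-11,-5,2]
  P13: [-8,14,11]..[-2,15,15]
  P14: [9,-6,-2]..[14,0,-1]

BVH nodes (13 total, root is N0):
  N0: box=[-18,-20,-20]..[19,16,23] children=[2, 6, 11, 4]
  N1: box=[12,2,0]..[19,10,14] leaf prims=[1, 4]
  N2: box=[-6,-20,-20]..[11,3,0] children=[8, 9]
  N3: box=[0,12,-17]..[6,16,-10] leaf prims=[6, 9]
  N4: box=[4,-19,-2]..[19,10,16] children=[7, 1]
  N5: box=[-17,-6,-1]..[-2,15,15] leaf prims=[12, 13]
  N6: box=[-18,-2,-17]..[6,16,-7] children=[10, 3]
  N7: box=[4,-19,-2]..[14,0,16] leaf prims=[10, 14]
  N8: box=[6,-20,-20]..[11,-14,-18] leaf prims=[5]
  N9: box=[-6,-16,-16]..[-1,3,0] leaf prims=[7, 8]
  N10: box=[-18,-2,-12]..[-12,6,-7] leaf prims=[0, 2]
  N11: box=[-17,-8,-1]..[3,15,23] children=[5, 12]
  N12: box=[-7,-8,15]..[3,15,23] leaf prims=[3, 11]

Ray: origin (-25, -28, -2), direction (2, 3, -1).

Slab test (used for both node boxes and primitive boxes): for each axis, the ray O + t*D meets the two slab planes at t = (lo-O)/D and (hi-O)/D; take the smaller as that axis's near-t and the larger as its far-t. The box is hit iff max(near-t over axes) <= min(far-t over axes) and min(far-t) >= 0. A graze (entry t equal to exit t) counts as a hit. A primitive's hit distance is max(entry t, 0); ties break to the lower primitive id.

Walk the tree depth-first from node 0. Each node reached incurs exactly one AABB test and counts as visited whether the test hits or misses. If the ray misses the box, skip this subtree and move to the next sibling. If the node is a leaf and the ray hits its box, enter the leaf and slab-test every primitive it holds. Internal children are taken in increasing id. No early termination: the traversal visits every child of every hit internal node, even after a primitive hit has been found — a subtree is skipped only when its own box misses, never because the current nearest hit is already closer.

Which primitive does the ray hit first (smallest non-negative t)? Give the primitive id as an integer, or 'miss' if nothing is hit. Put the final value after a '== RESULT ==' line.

Trace the traversal:
N0 x:[7/2,22] y:[8/3,44/3] z:[-25,18] -> hit [7/2,44/3], descend [2, 4, 6, 11]
  N2 x:[19/2,18] y:[8/3,31/3] z:[-2,18] -> hit [19/2,31/3], descend [8, 9]
    N8 x:[31/2,18] y:[8/3,14/3] z:[16,18] -> miss, prune
    N9 x:[19/2,12] y:[4,31/3] z:[-2,14] -> hit [19/2,31/3] leaf, test {P7(miss), P8(miss)}
  N4 x:[29/2,22] y:[3,38/3] z:[-18,0] -> miss, prune
  N6 x:[7/2,31/2] y:[26/3,44/3] z:[5,15] -> hit [26/3,44/3], descend [3, 10]
    N3 x:[25/2,31/2] y:[40/3,44/3] z:[8,15] -> hit [40/3,44/3] leaf, test {P6@t=14, P9@t=40/3}
    N10 x:[7/2,13/2] y:[26/3,34/3] z:[5,10] -> miss, prune
  N11 x:[4,14] y:[20/3,43/3] z:[-25,-1] -> miss, prune

Summary -> nodes [0, 2, 8, 9, 4, 6, 3, 10, 11]; box-tests=9; leaf-entries=2; first=P9

== RESULT ==
9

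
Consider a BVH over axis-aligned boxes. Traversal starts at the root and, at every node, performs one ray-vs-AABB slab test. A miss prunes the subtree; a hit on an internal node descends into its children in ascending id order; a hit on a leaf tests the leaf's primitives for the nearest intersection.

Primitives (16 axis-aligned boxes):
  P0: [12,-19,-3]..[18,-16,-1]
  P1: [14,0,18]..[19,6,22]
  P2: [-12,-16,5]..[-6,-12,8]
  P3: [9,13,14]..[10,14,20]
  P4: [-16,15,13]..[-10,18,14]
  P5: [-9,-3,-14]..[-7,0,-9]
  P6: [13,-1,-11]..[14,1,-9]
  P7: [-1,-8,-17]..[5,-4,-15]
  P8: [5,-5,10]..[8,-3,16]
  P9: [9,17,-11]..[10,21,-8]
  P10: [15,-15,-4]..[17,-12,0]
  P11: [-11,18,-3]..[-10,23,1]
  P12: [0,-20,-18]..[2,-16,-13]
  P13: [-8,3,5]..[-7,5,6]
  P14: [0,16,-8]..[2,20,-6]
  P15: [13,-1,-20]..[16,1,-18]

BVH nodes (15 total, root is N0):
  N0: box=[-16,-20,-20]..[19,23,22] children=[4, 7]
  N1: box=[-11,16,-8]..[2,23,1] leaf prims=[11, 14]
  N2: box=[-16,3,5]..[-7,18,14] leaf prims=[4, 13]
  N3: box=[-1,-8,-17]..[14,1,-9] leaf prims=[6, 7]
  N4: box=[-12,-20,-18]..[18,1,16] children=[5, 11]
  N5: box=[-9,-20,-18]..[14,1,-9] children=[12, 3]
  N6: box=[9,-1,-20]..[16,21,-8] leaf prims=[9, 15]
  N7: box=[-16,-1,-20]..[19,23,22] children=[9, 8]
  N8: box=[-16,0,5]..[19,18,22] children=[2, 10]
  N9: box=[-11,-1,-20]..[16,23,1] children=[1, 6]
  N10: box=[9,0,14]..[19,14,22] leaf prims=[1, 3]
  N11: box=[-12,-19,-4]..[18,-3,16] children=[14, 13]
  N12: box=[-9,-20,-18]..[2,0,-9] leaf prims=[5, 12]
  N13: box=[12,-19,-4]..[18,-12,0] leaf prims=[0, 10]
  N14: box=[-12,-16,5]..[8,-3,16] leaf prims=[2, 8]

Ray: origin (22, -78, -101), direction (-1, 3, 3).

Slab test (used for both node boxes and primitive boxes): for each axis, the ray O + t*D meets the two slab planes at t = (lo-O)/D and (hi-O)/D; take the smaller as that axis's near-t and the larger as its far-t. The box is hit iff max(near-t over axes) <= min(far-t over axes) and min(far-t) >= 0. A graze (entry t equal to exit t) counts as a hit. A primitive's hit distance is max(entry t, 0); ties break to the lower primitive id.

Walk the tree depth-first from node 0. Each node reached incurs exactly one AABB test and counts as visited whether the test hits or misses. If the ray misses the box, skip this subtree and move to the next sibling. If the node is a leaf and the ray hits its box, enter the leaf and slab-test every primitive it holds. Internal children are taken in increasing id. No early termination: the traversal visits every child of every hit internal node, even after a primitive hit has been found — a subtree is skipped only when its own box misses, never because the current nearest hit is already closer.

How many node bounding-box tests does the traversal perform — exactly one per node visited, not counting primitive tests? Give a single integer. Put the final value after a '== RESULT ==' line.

Walk:
N0 x:[3,38] y:[58/3,101/3] z:[27,41] -> hit [27,101/3], descend [4, 7]
  N4 x:[4,34] y:[58/3,79/3] z:[83/3,39] -> miss, prune
  N7 x:[3,38] y:[77/3,101/3] z:[27,41] -> hit [27,101/3], descend [8, 9]
    N8 x:[3,38] y:[26,32] z:[106/3,41] -> miss, prune
    N9 x:[6,33] y:[77/3,101/3] z:[27,34] -> hit [27,33], descend [1, 6]
      N1 x:[20,33] y:[94/3,101/3] z:[31,34] -> hit [94/3,33] leaf, test {P11@t=98/3, P14(miss)}
      N6 x:[6,13] y:[77/3,33] z:[27,31] -> miss, prune

order=[0, 4, 7, 8, 9, 1, 6]  |boxes|=7  |leaves|=1  hit=P11

== RESULT ==
7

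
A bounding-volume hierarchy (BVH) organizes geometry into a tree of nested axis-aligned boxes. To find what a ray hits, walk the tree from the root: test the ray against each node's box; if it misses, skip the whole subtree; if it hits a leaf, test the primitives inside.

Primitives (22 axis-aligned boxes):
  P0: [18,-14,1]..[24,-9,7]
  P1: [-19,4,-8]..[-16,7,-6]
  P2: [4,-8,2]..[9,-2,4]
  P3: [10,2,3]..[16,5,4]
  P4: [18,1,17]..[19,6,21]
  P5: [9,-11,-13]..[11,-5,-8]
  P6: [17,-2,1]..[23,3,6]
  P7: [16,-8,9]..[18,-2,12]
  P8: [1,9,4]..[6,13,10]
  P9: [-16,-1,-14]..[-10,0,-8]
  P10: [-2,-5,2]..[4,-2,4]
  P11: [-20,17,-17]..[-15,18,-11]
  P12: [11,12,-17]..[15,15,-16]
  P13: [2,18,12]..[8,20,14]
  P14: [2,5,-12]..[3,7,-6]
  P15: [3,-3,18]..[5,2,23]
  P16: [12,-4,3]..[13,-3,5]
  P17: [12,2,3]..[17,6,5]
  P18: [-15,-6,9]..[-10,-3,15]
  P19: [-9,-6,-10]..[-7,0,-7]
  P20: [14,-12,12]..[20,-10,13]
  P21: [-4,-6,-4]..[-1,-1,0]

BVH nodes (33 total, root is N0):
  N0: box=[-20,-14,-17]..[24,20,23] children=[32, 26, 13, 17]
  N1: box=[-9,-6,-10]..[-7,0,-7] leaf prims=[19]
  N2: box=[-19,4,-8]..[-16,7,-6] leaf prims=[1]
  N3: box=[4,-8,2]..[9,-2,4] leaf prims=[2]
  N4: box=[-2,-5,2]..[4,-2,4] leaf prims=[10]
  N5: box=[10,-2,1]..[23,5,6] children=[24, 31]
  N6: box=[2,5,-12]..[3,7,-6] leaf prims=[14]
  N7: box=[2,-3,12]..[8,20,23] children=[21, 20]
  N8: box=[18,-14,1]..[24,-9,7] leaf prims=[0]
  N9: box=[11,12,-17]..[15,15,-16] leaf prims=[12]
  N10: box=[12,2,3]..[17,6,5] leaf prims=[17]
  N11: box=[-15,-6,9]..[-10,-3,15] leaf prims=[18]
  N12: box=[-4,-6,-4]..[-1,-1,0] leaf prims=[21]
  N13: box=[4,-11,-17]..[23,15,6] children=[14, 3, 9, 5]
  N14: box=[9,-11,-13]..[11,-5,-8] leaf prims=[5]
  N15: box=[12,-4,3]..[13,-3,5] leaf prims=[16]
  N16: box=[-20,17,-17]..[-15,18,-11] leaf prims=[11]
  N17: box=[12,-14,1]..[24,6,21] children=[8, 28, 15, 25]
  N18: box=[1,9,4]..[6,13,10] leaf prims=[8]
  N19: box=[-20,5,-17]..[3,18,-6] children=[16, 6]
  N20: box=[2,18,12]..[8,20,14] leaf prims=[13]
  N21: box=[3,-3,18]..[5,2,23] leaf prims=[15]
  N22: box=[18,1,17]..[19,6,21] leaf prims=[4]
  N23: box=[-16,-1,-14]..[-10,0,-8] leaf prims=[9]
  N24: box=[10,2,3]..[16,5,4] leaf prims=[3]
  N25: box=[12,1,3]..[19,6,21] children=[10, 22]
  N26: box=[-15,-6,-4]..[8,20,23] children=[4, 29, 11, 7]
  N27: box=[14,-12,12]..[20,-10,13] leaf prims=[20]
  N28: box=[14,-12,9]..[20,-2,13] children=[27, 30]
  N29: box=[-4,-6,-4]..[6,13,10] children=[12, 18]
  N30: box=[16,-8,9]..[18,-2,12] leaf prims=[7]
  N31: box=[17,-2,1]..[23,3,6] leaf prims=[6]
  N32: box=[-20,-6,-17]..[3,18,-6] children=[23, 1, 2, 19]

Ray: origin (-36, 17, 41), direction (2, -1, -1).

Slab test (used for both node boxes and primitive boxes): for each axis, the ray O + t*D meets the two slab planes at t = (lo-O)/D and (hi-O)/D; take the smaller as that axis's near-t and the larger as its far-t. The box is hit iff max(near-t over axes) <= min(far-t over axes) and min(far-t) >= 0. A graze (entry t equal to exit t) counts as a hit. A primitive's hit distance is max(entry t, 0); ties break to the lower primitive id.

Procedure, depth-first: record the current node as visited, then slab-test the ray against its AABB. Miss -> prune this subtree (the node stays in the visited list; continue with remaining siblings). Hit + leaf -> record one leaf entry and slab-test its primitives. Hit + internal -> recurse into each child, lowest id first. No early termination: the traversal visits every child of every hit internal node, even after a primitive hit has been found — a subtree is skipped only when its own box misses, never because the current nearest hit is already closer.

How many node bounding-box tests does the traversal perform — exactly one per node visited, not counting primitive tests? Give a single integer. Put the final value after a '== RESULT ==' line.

Walk:
N0 x:[8,30] y:[-3,31] z:[18,58] -> hit [18,30], descend [13, 17, 26, 32]
  N13 x:[20,59/2] y:[2,28] z:[35,58] -> miss, prune
  N17 x:[24,30] y:[11,31] z:[20,40] -> hit [24,30], descend [8, 15, 25, 28]
    N8 x:[27,30] y:[26,31] z:[34,40] -> miss, prune
    N15 x:[24,49/2] y:[20,21] z:[36,38] -> miss, prune
    N25 x:[24,55/2] y:[11,16] z:[20,38] -> miss, prune
    N28 x:[25,28] y:[19,29] z:[28,32] -> hit [28,28], descend [27, 30]
      N27 x:[25,28] y:[27,29] z:[28,29] -> hit [28,28] leaf, test {P20@t=28}
      N30 x:[26,27] y:[19,25] z:[29,32] -> miss, prune
  N26 x:[21/2,22] y:[-3,23] z:[18,45] -> hit [18,22], descend [4, 7, 11, 29]
    N4 x:[17,20] y:[19,22] z:[37,39] -> miss, prune
    N7 x:[19,22] y:[-3,20] z:[18,29] -> hit [19,20], descend [20, 21]
      N20 x:[19,22] y:[-3,-1] z:[27,29] -> miss, prune
      N21 x:[39/2,41/2] y:[15,20] z:[18,23] -> hit [39/2,20] leaf, test {P15@t=39/2}
    N11 x:[21/2,13] y:[20,23] z:[26,32] -> miss, prune
    N29 x:[16,21] y:[4,23] z:[31,45] -> miss, prune
  N32 x:[8,39/2] y:[-1,23] z:[47,58] -> miss, prune

Visited [0, 13, 17, 8, 15, 25, 28, 27, 30, 26, 4, 7, 20, 21, 11, 29, 32]. Tests: 17 box, 2 leaf. Nearest: P15.

== RESULT ==
17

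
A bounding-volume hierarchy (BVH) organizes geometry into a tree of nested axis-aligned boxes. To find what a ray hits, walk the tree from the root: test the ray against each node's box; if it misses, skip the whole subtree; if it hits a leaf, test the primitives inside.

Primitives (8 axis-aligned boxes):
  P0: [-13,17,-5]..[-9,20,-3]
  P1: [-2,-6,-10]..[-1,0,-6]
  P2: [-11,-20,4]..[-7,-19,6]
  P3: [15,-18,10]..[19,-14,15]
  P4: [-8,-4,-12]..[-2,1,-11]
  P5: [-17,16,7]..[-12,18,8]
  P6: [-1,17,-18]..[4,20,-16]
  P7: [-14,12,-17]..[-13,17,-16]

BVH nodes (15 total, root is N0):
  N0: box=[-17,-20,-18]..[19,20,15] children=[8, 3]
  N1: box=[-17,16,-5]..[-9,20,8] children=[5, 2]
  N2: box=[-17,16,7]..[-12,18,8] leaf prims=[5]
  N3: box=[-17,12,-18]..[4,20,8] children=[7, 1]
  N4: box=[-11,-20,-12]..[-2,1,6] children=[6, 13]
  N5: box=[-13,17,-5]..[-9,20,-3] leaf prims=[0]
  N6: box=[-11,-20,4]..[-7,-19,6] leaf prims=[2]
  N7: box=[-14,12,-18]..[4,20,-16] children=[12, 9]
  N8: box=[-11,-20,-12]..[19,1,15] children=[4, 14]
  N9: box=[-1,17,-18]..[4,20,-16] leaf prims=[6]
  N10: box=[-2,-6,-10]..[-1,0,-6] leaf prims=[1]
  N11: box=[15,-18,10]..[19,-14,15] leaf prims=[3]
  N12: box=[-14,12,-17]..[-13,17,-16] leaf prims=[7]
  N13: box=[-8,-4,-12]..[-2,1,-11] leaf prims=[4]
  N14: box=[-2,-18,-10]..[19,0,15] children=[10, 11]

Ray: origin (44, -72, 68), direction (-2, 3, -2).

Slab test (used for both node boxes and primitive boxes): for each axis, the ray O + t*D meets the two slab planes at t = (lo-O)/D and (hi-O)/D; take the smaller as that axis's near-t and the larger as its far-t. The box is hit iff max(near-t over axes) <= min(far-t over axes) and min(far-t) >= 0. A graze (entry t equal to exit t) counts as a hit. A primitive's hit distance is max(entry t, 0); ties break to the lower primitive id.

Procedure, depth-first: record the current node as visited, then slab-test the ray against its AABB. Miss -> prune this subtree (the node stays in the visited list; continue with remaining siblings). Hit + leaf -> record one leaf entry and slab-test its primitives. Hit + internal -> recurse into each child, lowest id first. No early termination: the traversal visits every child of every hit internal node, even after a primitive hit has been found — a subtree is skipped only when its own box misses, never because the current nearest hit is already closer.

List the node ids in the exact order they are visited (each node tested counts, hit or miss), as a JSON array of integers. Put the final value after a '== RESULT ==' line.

Trace the traversal:
N0 x:[25/2,61/2] y:[52/3,92/3] z:[53/2,43] -> hit [53/2,61/2], descend [3, 8]
  N3 x:[20,61/2] y:[28,92/3] z:[30,43] -> hit [30,61/2], descend [1, 7]
    N1 x:[53/2,61/2] y:[88/3,92/3] z:[30,73/2] -> hit [30,61/2], descend [2, 5]
      N2 x:[28,61/2] y:[88/3,30] z:[30,61/2] -> hit [30,30] leaf, test {P5@t=30}
      N5 x:[53/2,57/2] y:[89/3,92/3] z:[71/2,73/2] -> miss, prune
    N7 x:[20,29] y:[28,92/3] z:[42,43] -> miss, prune
  N8 x:[25/2,55/2] y:[52/3,73/3] z:[53/2,40] -> miss, prune

Visited [0, 3, 1, 2, 5, 7, 8]. Tests: 7 box, 1 leaf. Nearest: P5.

== RESULT ==
[0, 3, 1, 2, 5, 7, 8]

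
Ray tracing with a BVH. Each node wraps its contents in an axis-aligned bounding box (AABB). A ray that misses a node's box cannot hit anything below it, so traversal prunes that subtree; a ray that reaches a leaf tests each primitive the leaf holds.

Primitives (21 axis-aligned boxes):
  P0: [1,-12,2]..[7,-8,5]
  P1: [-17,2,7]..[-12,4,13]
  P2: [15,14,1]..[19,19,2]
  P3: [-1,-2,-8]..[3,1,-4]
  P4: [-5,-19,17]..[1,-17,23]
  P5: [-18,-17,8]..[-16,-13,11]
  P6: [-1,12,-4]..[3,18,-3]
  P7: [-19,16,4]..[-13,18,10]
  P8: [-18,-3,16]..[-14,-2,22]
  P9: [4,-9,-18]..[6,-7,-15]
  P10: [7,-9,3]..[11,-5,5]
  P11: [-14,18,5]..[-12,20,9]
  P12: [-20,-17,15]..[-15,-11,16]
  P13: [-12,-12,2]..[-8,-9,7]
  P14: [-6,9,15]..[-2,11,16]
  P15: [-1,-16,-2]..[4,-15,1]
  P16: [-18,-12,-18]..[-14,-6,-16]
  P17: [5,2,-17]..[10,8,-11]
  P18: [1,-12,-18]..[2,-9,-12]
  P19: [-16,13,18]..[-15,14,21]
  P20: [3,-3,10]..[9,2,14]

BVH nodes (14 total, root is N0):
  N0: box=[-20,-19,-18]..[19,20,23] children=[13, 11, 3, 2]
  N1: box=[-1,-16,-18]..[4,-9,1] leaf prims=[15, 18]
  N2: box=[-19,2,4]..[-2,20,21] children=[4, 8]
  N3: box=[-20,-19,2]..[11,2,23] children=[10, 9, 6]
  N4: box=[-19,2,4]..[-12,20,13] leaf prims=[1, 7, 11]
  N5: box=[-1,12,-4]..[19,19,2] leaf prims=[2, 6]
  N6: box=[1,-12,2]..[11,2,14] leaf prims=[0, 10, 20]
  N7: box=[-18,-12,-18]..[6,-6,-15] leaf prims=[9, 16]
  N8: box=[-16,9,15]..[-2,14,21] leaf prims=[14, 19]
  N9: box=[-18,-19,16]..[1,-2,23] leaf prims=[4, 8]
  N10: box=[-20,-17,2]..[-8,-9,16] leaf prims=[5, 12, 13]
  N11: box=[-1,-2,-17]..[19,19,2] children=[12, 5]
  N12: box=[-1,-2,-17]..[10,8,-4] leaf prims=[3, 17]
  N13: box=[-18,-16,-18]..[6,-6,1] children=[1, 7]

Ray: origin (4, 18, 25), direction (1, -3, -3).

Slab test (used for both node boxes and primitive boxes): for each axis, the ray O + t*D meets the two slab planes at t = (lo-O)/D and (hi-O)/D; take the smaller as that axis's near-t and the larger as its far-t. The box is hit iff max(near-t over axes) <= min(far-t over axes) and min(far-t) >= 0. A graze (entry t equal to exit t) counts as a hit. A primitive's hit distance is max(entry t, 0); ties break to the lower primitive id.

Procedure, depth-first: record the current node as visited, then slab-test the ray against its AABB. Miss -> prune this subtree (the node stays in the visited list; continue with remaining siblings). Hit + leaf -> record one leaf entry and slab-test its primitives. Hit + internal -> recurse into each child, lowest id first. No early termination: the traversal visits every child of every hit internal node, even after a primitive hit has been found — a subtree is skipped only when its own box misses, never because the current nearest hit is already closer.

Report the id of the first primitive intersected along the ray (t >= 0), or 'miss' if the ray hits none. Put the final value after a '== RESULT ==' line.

Walk:
N0 x:[-24,15] y:[-2/3,37/3] z:[2/3,43/3] -> hit [2/3,37/3], descend [2, 3, 11, 13]
  N2 x:[-23,-6] y:[-2/3,16/3] z:[4/3,7] -> miss, prune
  N3 x:[-24,7] y:[16/3,37/3] z:[2/3,23/3] -> hit [16/3,7], descend [6, 9, 10]
    N6 x:[-3,7] y:[16/3,10] z:[11/3,23/3] -> hit [16/3,7] leaf, test {P0(miss), P10(miss), P20(miss)}
    N9 x:[-22,-3] y:[20/3,37/3] z:[2/3,3] -> miss, prune
    N10 x:[-24,-12] y:[9,35/3] z:[3,23/3] -> miss, prune
  N11 x:[-5,15] y:[-1/3,20/3] z:[23/3,14] -> miss, prune
  N13 x:[-22,2] y:[8,34/3] z:[8,43/3] -> miss, prune

8 AABB tests over nodes [0, 2, 3, 6, 9, 10, 11, 13]; 1 leaf entered; closest miss.

== RESULT ==
miss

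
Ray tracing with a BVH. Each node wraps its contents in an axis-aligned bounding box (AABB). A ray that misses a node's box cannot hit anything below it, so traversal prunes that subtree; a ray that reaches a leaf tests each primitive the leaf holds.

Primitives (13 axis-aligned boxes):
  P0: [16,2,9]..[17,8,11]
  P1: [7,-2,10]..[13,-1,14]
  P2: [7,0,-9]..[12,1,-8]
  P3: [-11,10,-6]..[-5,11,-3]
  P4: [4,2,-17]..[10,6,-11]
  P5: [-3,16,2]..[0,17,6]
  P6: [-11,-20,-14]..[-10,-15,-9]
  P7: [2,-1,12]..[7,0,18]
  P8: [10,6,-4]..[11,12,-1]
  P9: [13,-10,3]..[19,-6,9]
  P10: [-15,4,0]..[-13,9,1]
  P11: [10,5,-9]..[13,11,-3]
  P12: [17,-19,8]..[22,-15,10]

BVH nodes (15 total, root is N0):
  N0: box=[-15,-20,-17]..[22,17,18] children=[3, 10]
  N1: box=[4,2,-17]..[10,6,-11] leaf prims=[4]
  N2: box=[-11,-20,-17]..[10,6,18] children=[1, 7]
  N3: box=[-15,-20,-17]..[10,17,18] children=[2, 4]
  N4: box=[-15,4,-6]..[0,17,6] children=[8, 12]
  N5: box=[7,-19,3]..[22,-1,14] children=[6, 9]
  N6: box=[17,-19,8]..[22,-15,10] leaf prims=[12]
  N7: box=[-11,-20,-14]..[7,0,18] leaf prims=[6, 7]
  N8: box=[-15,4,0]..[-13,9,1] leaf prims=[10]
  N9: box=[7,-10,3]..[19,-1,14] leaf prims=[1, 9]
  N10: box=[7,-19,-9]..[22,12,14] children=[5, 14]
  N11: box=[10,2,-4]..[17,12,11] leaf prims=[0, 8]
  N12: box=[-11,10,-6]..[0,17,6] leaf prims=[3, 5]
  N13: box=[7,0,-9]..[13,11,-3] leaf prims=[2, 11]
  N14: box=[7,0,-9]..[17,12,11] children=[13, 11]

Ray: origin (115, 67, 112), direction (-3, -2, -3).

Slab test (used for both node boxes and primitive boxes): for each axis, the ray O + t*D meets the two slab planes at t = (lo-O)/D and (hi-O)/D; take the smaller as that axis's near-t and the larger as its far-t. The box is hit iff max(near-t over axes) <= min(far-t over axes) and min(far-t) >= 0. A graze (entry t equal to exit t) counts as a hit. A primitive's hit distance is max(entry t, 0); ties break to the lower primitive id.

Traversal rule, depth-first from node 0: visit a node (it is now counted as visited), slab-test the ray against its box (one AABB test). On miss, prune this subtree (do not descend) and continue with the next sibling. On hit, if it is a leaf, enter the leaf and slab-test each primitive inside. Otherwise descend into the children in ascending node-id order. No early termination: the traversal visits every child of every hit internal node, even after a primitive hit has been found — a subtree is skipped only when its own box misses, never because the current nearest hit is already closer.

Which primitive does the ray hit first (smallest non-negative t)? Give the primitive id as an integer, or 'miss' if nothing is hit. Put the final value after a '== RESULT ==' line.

Trace the traversal:
N0 x:[31,130/3] y:[25,87/2] z:[94/3,43] -> hit [94/3,43], descend [3, 10]
  N3 x:[35,130/3] y:[25,87/2] z:[94/3,43] -> hit [35,43], descend [2, 4]
    N2 x:[35,42] y:[61/2,87/2] z:[94/3,43] -> hit [35,42], descend [1, 7]
      N1 x:[35,37] y:[61/2,65/2] z:[41,43] -> miss, prune
      N7 x:[36,42] y:[67/2,87/2] z:[94/3,42] -> hit [36,42] leaf, test {P6@t=125/3, P7(miss)}
    N4 x:[115/3,130/3] y:[25,63/2] z:[106/3,118/3] -> miss, prune
  N10 x:[31,36] y:[55/2,43] z:[98/3,121/3] -> hit [98/3,36], descend [5, 14]
    N5 x:[31,36] y:[34,43] z:[98/3,109/3] -> hit [34,36], descend [6, 9]
      N6 x:[31,98/3] y:[41,43] z:[34,104/3] -> miss, prune
      N9 x:[32,36] y:[34,77/2] z:[98/3,109/3] -> hit [34,36] leaf, test {P1@t=34, P9(miss)}
    N14 x:[98/3,36] y:[55/2,67/2] z:[101/3,121/3] -> miss, prune

order=[0, 3, 2, 1, 7, 4, 10, 5, 6, 9, 14]  |boxes|=11  |leaves|=2  hit=P1

== RESULT ==
1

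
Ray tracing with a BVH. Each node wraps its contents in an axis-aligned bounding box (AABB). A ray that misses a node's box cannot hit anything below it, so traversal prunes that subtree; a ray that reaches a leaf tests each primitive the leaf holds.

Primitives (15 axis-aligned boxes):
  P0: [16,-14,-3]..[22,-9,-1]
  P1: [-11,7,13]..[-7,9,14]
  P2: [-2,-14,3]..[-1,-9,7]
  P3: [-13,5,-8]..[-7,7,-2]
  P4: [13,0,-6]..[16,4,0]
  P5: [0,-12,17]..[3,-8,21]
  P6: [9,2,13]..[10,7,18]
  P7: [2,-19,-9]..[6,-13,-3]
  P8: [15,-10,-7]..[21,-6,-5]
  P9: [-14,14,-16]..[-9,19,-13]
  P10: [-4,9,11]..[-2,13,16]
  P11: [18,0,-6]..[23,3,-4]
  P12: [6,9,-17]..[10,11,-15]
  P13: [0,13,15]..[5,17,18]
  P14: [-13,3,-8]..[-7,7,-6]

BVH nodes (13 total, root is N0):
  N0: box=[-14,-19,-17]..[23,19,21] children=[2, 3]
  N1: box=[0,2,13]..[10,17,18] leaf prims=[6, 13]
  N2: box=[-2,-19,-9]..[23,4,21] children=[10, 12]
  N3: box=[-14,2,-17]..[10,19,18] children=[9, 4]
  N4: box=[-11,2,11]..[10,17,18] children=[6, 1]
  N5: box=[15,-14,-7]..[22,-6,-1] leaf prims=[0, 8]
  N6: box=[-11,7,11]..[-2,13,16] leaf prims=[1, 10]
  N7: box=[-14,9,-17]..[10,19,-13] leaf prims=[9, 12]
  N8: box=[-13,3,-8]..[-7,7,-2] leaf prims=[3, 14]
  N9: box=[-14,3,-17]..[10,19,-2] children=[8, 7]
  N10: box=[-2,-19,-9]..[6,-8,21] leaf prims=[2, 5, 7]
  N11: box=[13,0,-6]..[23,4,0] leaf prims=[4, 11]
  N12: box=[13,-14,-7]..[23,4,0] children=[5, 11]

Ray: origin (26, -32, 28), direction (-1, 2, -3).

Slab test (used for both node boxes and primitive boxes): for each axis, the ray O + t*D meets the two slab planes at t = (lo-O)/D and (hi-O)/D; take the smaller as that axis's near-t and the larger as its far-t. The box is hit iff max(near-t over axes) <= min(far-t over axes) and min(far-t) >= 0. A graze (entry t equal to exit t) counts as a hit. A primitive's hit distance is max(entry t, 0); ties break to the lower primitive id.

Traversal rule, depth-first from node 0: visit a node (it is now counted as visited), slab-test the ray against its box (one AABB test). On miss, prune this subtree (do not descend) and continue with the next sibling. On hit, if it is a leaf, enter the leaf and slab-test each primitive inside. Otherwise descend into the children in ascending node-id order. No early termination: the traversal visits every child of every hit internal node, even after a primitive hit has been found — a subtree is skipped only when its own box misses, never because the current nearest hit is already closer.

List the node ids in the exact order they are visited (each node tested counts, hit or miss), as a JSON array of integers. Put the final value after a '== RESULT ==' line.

Walk:
N0 x:[3,40] y:[13/2,51/2] z:[7/3,15] -> hit [13/2,15], descend [2, 3]
  N2 x:[3,28] y:[13/2,18] z:[7/3,37/3] -> hit [13/2,37/3], descend [10, 12]
    N10 x:[20,28] y:[13/2,12] z:[7/3,37/3] -> miss, prune
    N12 x:[3,13] y:[9,18] z:[28/3,35/3] -> hit [28/3,35/3], descend [5, 11]
      N5 x:[4,11] y:[9,13] z:[29/3,35/3] -> hit [29/3,11] leaf, test {P0@t=29/3, P8@t=11}
      N11 x:[3,13] y:[16,18] z:[28/3,34/3] -> miss, prune
  N3 x:[16,40] y:[17,51/2] z:[10/3,15] -> miss, prune

Visited [0, 2, 10, 12, 5, 11, 3]. Tests: 7 box, 1 leaf. Nearest: P0.

== RESULT ==
[0, 2, 10, 12, 5, 11, 3]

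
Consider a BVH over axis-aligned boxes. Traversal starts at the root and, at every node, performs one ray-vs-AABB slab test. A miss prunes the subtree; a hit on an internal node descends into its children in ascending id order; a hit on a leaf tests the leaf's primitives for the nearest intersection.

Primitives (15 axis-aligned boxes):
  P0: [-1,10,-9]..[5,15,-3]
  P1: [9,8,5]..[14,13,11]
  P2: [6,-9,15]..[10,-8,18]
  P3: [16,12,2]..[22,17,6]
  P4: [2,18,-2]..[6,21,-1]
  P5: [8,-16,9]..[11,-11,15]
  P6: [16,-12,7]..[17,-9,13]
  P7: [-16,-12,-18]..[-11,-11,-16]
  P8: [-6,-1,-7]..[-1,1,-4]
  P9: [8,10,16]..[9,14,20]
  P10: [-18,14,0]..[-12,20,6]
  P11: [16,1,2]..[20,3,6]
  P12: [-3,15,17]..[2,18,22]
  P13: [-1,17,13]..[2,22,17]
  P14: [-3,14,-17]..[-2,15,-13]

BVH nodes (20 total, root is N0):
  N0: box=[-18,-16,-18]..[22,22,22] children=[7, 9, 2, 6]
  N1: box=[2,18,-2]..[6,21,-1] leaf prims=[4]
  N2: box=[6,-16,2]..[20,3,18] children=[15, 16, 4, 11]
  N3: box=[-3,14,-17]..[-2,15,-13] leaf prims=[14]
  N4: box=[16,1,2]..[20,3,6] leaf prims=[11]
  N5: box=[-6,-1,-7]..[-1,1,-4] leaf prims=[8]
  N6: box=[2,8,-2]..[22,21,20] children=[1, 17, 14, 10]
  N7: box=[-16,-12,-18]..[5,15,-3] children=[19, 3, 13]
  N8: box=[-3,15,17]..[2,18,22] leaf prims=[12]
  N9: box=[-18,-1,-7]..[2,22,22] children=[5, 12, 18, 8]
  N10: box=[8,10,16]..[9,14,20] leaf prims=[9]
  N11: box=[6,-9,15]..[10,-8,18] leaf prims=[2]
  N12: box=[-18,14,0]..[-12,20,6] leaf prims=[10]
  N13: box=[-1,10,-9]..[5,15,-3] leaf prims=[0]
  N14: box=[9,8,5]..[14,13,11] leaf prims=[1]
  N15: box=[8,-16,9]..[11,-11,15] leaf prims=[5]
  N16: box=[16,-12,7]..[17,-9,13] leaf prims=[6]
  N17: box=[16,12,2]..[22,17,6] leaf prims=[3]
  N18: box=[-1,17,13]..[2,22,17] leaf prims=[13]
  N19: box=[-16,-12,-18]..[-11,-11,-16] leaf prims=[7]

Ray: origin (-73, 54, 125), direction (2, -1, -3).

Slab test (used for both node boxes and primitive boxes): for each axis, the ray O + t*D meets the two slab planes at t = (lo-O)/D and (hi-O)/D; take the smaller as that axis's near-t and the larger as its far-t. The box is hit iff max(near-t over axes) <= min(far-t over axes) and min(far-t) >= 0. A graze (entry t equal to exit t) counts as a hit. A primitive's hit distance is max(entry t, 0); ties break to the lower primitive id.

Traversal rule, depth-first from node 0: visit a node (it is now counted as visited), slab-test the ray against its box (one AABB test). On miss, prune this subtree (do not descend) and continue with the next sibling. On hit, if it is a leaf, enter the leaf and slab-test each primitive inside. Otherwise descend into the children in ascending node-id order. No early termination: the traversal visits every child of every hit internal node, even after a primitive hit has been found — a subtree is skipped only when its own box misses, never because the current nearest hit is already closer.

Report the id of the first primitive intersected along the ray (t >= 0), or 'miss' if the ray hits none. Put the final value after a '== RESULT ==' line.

Trace the traversal:
N0 x:[55/2,95/2] y:[32,70] z:[103/3,143/3] -> hit [103/3,95/2], descend [2, 6, 7, 9]
  N2 x:[79/2,93/2] y:[51,70] z:[107/3,41] -> miss, prune
  N6 x:[75/2,95/2] y:[33,46] z:[35,127/3] -> hit [75/2,127/3], descend [1, 10, 14, 17]
    N1 x:[75/2,79/2] y:[33,36] z:[42,127/3] -> miss, prune
    N10 x:[81/2,41] y:[40,44] z:[35,109/3] -> miss, prune
    N14 x:[41,87/2] y:[41,46] z:[38,40] -> miss, prune
    N17 x:[89/2,95/2] y:[37,42] z:[119/3,41] -> miss, prune
  N7 x:[57/2,39] y:[39,66] z:[128/3,143/3] -> miss, prune
  N9 x:[55/2,75/2] y:[32,55] z:[103/3,44] -> hit [103/3,75/2], descend [5, 8, 12, 18]
    N5 x:[67/2,36] y:[53,55] z:[43,44] -> miss, prune
    N8 x:[35,75/2] y:[36,39] z:[103/3,36] -> hit [36,36] leaf, test {P12@t=36}
    N12 x:[55/2,61/2] y:[34,40] z:[119/3,125/3] -> miss, prune
    N18 x:[36,75/2] y:[32,37] z:[36,112/3] -> hit [36,37] leaf, test {P13@t=36}

Visited [0, 2, 6, 1, 10, 14, 17, 7, 9, 5, 8, 12, 18]. Tests: 13 box, 2 leaf. Nearest: P12.

== RESULT ==
12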